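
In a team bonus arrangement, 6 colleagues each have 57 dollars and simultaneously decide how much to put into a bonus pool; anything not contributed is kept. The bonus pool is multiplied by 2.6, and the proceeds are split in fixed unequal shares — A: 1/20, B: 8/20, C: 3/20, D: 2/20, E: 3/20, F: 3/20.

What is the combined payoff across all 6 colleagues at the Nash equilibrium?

For player j, contributing a unit is worthwhile iff 2.6 × (j's share) ≥ 1, i.e. iff j's share is at least 0.3846.
The only share above 0.3846 is B's 8/20, contributing 57; the remaining 5 contribute 0. Total contributed: 57.
The bonus pool pays out 2.6 × 57 = 148.20 in total (split across the unequal shares, but the aggregate is all that matters for the group sum).
The 5 free-riders keep 57 each, adding 285. Group total = 285 + 148.20 = 433.20.

433.20 dollars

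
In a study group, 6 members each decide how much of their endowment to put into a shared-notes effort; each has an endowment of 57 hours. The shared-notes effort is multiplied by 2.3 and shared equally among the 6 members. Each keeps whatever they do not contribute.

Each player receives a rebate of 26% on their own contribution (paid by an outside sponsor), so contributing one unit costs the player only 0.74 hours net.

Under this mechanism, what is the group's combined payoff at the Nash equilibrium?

342.00 hours

Even with the mechanism, each unit contributed returns only (2.3/6) / 0.74 = 0.5180 per unit of net cost, so contributing nothing is still dominant.
Everyone keeps their endowment and the group total is 6 × 57 = 342.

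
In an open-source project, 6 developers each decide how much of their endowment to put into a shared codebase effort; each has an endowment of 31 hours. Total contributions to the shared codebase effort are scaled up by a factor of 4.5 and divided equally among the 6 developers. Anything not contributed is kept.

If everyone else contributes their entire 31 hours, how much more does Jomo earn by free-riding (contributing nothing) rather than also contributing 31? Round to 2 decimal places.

7.75 hours

Switching from a contribution of 31 to 0 lets Jomo keep an extra 31 hours, but lowers the shared codebase effort by 31, which costs Jomo their own share of that drop: 4.5/6 × 31 = 23.25.
Net gain = 31 − 23.25 = 7.75. The private return per contributed unit (0.7500) is below 1, so free-riding is indeed the best response regardless of what the others do.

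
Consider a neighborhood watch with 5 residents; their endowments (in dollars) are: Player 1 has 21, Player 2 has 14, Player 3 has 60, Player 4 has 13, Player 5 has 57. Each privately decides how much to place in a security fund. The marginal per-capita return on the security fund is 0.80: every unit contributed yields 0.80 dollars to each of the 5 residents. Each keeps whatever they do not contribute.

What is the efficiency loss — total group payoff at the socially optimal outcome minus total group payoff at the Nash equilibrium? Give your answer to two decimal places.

The private return per contributed unit is 0.80 < 1 for everyone, so the Nash equilibrium is zero contribution and the group total is Σ E_j = 21 + 14 + 60 + 13 + 57 = 165.
Each contributed unit returns 4.000 to the group, so the social optimum is full contribution by everyone: group total = 4.000 × 165 = 660.00.
Efficiency loss = (4.000 − 1) × 165 = 495.00.

495.00 dollars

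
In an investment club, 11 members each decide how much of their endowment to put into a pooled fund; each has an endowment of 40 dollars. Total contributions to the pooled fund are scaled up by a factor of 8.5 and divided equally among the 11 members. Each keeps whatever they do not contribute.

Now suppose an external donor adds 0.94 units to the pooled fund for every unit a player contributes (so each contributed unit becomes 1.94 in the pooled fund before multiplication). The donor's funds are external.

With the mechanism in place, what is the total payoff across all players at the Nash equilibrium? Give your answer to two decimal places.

7255.60 dollars

The effective private return per unit is now 8.5 × 1.94 / 11 = 1.4991 > 1, so every player's dominant strategy flips to full contribution.
So the Nash equilibrium is full contribution by all 11; the group earns 8.5 × 1.94 × 440 = 7255.60.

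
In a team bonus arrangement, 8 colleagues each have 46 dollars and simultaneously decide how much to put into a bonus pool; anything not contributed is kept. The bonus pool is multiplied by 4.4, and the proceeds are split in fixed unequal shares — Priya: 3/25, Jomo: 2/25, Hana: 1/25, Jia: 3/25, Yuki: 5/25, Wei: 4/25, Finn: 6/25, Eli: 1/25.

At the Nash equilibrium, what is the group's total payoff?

524.40 dollars

For player j, contributing a unit is worthwhile iff 4.4 × (j's share) ≥ 1, i.e. iff j's share is at least 0.2273.
Finn alone (share 6/25) is above the threshold, contributing 46; the remaining 7 contribute 0. Total contributed: 46.
The bonus pool pays out 4.4 × 46 = 202.40 in total (split across the unequal shares, but the aggregate is all that matters for the group sum).
The 7 free-riders keep 46 each, adding 322. Group total = 322 + 202.40 = 524.40.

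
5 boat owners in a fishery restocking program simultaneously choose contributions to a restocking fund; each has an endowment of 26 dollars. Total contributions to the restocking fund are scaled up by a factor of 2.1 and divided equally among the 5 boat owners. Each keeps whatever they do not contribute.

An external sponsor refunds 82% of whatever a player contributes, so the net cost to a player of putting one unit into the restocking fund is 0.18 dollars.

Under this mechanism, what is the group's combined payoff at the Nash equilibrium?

Under the mechanism each unit contributed yields (2.1/5) / 0.18 = 2.3333 back to its contributor per unit of net cost, which exceeds 1, making full contribution the dominant choice for everyone.
At the Nash equilibrium everyone contributes 26. Group total payoff = 5 × (26 × 0.82 + 2.1 × 26) = 379.60.

379.60 dollars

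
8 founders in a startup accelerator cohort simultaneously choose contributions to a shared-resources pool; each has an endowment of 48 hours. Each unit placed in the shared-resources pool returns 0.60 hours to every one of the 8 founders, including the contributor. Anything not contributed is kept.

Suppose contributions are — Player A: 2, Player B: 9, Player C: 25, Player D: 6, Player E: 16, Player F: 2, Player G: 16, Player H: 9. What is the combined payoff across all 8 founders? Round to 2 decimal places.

Total contributed: 2 + 9 + 25 + 6 + 16 + 2 + 16 + 9 = 85; total kept: 8 × 48 − 85 = 299.
The shared-resources pool pays out 0.60 × 8 × 85 = 408.00 in aggregate.
Group total = 299 + 408.00 = 707.00.

707.00 hours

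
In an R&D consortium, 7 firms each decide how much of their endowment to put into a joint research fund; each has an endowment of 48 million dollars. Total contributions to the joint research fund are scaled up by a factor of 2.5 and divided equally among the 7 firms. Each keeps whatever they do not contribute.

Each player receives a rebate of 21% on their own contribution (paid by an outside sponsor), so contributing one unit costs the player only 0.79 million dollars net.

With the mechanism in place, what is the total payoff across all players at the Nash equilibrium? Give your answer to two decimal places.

The effective private return is (2.5/7) / 0.79 = 0.4521, which is still under 1, so the mechanism doesn't change anyone's dominant strategy: zero contribution.
Everyone keeps their endowment and the group total is 7 × 48 = 336.

336.00 million dollars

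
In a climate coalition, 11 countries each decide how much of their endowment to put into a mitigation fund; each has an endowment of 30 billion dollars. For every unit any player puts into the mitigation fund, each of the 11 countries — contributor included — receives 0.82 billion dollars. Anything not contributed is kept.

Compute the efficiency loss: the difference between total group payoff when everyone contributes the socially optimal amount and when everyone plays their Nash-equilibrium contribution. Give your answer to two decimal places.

2646.60 billion dollars

The private return per contributed unit is 0.82 < 1, so contributing 0 is dominant for every player. At the Nash equilibrium everyone keeps their 30, and the group total is 11 × 30 = 330.
Each contributed unit returns 9.020 to the group as a whole (0.82 to each of 11 players), which exceeds 1, so the social optimum is full contribution: group total = 9.020 × 330 = 2976.60.
Efficiency loss = 2976.60 − 330 = 2646.60.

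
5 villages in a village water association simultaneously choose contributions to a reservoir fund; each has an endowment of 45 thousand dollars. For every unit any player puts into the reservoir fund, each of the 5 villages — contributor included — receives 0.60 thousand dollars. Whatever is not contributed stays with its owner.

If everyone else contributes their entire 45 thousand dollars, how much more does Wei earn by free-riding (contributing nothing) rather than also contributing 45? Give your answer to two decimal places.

18.00 thousand dollars

Switching from a contribution of 45 to 0 lets Wei keep an extra 45 thousand dollars, but lowers the reservoir fund by 45, which costs Wei their own share of that drop: 0.60 × 45 = 27.00.
Net gain = 45 − 27.00 = 18.00. The private return per contributed unit (0.60) is below 1, so free-riding is indeed the best response regardless of what the others do.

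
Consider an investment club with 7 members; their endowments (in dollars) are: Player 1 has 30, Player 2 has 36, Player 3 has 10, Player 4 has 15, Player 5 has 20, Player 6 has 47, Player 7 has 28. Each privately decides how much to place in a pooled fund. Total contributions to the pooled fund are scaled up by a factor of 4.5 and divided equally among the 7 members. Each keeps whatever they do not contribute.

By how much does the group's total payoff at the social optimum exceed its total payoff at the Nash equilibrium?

The private return per contributed unit is 4.5/7 = 0.6429 < 1 for every player regardless of endowment, so the Nash equilibrium is zero contribution and the group total is Σ E_j = 30 + 36 + 10 + 15 + 20 + 47 + 28 = 186.
Each contributed unit returns 4.500 to the group, so the social optimum is full contribution by everyone: group total = 4.500 × 186 = 837.00.
Efficiency loss = (4.500 − 1) × 186 = 651.00.

651.00 dollars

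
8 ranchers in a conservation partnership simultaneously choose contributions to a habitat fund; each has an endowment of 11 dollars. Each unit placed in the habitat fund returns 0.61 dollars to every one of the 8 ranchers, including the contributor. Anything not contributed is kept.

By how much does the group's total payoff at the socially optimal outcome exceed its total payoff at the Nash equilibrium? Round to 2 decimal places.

The private return per contributed unit is 0.61 < 1, so contributing 0 is dominant for every player. At the Nash equilibrium everyone keeps their 11, and the group total is 8 × 11 = 88.
Each contributed unit returns 4.880 to the group as a whole (0.61 to each of 8 players), which exceeds 1, so the social optimum is full contribution: group total = 4.880 × 88 = 429.44.
Efficiency loss = 429.44 − 88 = 341.44.

341.44 dollars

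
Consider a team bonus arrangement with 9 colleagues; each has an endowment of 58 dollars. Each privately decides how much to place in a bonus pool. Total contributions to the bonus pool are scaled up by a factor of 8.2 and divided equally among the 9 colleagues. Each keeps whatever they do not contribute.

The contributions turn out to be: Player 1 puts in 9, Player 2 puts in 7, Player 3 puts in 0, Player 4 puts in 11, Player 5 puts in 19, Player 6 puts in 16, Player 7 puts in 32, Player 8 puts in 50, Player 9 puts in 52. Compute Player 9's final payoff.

184.58 dollars

Total contributed: 9 + 7 + 0 + 11 + 19 + 16 + 32 + 50 + 52 = 196.
Each receives 8.2 × 196 / 9 = 178.58 from the bonus pool.
Player 9 keeps 58 − 52 = 6, so Player 9's payoff is 6 + 178.58 = 184.58.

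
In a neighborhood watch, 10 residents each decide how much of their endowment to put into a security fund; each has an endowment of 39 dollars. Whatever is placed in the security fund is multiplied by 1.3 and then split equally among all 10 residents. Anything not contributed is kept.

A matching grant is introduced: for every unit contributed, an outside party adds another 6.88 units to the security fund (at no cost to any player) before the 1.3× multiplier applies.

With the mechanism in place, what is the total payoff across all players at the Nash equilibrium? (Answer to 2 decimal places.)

3995.16 dollars

The effective private return per unit is now 1.3 × 7.88 / 10 = 1.0244 > 1, so every player's dominant strategy flips to full contribution.
At the Nash equilibrium everyone contributes 39. Group total payoff = 1.3 × 7.88 × 390 = 3995.16.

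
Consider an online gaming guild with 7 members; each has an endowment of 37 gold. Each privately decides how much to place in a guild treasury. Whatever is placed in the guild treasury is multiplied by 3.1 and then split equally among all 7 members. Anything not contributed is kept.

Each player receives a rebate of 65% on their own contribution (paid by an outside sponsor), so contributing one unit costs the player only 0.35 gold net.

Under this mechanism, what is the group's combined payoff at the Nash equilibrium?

With the mechanism, a contributed unit returns (3.1/7) / 0.35 = 1.2653 per unit of net cost to the contributor — now above 1 — so contributing fully is weakly dominant for every player.
So the Nash equilibrium is full contribution by all 7; the group earns 7 × (37 × 0.65 + 3.1 × 37) = 971.25.

971.25 gold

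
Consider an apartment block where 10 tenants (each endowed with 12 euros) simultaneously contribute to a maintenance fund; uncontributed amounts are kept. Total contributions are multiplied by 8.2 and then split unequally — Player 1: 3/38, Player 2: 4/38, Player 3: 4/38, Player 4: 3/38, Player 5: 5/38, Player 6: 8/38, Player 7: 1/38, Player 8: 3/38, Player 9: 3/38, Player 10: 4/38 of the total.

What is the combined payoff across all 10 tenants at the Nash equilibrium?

Player j's private return per contributed unit is 8.2 × (j's share). Contributing is weakly dominant for j when that share is at least 1/8.2 = 0.1220, and contributing 0 is dominant otherwise.
The shares above 0.1220 belong to Player 5 and Player 6, contributing 12 each; the remaining 8 contribute 0. Total contributed: 24.
The maintenance fund pays out 8.2 × 24 = 196.80 in total (split across the unequal shares, but the aggregate is all that matters for the group sum).
The 8 free-riders keep 12 each, adding 96. Group total = 96 + 196.80 = 292.80.

292.80 euros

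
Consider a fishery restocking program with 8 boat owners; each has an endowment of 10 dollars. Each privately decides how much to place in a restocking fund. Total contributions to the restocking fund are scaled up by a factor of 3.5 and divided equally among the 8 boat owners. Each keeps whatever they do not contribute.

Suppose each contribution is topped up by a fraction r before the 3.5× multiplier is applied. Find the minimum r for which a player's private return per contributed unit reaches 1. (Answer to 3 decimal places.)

1.286

With matching at rate r, one contributed unit becomes (1 + r) in the restocking fund and returns 3.5 × (1 + r) / 8 to the contributor.
Setting this equal to 1: 1 + r = 8/3.5 = 2.2857.
So the minimum matching rate is r = 2.2857 − 1 = 1.286.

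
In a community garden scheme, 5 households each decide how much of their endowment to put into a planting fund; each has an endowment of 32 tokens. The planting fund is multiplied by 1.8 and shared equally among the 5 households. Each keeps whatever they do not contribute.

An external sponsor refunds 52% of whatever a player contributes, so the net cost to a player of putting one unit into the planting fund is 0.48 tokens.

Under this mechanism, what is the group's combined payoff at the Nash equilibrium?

With the mechanism, a contributed unit returns (1.8/5) / 0.48 = 0.7500 per unit of net cost — still below 1 — so contributing 0 remains dominant for every player.
Everyone keeps their endowment and the group total is 5 × 32 = 160.

160.00 tokens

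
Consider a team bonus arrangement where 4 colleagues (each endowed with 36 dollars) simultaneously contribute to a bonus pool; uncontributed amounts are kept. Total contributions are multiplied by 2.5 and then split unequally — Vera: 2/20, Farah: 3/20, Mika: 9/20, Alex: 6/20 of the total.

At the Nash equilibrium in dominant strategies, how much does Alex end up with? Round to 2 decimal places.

63.00 dollars

Each unit j contributes comes back to j as 2.5 × (j's share), so j prefers to contribute only if that share exceeds 1/2.5 = 0.4000; otherwise keeping the unit dominates.
Mika alone (share 9/20) is above the threshold, contributing 36; the remaining 3 contribute 0. Total contributed: 36.
Alex keeps 36 and receives 2.5 × 36 × 6/20 = 27.00 from the bonus pool, for a payoff of 63.00.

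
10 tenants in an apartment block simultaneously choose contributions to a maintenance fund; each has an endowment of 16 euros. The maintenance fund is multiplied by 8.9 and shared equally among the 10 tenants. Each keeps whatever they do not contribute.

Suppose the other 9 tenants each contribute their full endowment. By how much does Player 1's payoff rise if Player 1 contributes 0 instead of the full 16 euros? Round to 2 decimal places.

1.76 euros

Switching from a contribution of 16 to 0 lets Player 1 keep an extra 16 euros, but lowers the maintenance fund by 16, which costs Player 1 their own share of that drop: 8.9/10 × 16 = 14.24.
Net gain = 16 − 14.24 = 1.76. The private return per contributed unit (0.8900) is below 1, so free-riding is indeed the best response regardless of what the others do.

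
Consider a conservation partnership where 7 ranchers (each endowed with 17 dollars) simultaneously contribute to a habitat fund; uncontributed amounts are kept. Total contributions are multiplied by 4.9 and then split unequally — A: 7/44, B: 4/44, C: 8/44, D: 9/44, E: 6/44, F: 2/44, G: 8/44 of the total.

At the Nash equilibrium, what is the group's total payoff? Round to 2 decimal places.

A player with share s gets back 4.9·s per unit contributed, so full contribution is dominant for anyone with s > 1/4.9 = 0.2041 and zero contribution is dominant for anyone below.
Only D (9/44) clears that bar, contributing 17; the remaining 6 contribute 0. Total contributed: 17.
The habitat fund pays out 4.9 × 17 = 83.30 in total (split across the unequal shares, but the aggregate is all that matters for the group sum).
The 6 free-riders keep 17 each, adding 102. Group total = 102 + 83.30 = 185.30.

185.30 dollars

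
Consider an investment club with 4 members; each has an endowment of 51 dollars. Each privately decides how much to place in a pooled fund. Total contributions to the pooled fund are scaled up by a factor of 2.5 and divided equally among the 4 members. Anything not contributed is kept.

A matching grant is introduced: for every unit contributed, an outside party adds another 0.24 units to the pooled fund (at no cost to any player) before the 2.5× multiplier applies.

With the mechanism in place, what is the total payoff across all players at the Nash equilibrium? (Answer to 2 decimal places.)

204.00 dollars

Even with the mechanism, each unit contributed returns only 2.5 × 1.24 / 4 = 0.7750 per unit of net cost, so contributing nothing is still dominant.
Everyone keeps their endowment and the group total is 4 × 51 = 204.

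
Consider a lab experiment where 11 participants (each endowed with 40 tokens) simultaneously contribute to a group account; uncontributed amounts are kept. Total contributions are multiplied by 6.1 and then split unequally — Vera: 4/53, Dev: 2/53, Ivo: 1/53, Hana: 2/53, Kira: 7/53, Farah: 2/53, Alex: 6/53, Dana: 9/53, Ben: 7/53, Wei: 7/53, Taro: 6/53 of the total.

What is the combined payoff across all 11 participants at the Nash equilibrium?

For player j, contributing a unit is worthwhile iff 6.1 × (j's share) ≥ 1, i.e. iff j's share is at least 0.1639.
The only share above 0.1639 is Dana's 9/53, contributing 40; the remaining 10 contribute 0. Total contributed: 40.
The group account pays out 6.1 × 40 = 244.00 in total (split across the unequal shares, but the aggregate is all that matters for the group sum).
The 10 free-riders keep 40 each, adding 400. Group total = 400 + 244.00 = 644.00.

644.00 tokens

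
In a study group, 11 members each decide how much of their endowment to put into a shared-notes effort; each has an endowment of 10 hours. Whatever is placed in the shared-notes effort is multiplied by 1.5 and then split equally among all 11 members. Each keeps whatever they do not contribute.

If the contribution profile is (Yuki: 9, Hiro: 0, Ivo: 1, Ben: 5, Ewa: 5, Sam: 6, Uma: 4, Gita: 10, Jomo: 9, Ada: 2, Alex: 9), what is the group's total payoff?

Total contributed: 9 + 0 + 1 + 5 + 5 + 6 + 4 + 10 + 9 + 2 + 9 = 60; total kept: 11 × 10 − 60 = 50.
The shared-notes effort pays out 1.5 × 60 = 90.00 in aggregate.
Group total = 50 + 90.00 = 140.00.

140.00 hours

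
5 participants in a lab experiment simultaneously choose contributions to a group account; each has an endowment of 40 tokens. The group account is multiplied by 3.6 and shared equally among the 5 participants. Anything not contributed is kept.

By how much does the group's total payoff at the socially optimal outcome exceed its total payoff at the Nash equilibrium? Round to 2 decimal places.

Each contributed unit returns 3.6/5 = 0.7200 to its contributor — below 1 — so contributing 0 is dominant for every player. At the Nash equilibrium everyone keeps their 40, and the group total is 5 × 40 = 200.
Each contributed unit returns 3.600 to the group as a whole (0.7200 to each of 5 players), which exceeds 1, so the social optimum is full contribution: group total = 3.600 × 200 = 720.00.
Efficiency loss = 720.00 − 200 = 520.00.

520.00 tokens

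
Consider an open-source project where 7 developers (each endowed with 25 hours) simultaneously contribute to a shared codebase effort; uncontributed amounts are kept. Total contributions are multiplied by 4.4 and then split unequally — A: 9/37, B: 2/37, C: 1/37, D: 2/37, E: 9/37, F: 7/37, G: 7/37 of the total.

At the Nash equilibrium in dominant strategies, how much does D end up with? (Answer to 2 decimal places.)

A player with share s gets back 4.4·s per unit contributed, so full contribution is dominant for anyone with s > 1/4.4 = 0.2273 and zero contribution is dominant for anyone below.
A and E are above the threshold, contributing 25 each; the remaining 5 contribute 0. Total contributed: 50.
D keeps 25 and receives 4.4 × 50 × 2/37 = 11.89 from the shared codebase effort, for a payoff of 36.89.

36.89 hours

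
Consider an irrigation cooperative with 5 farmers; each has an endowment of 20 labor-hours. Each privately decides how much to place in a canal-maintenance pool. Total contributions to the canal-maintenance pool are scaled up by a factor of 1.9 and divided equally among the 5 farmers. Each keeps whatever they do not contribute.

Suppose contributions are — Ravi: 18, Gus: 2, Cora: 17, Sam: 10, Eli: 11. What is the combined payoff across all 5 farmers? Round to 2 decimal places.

152.20 labor-hours

Total contributed: 18 + 2 + 17 + 10 + 11 = 58; total kept: 5 × 20 − 58 = 42.
The canal-maintenance pool pays out 1.9 × 58 = 110.20 in aggregate.
Group total = 42 + 110.20 = 152.20.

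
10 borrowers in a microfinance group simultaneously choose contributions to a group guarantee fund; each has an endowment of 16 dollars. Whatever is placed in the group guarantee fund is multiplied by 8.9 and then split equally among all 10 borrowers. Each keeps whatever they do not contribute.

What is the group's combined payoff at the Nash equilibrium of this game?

160.00 dollars

Each contributed unit returns 8.9/10 = 0.8900 to its contributor — below 1 — so contributing 0 is dominant for every player. At the Nash equilibrium everyone keeps their 16, and the group total is 10 × 16 = 160.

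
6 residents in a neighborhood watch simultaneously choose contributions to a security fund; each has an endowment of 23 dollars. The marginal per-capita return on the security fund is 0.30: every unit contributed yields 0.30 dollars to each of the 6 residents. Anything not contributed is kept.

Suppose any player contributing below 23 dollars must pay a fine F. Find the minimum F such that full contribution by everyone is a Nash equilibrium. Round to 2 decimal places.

Given the others contribute fully, the best deviation is to contribute 0 (any partial contribution still incurs the fine and gives up units whose private return 0.30 is below 1).
Deviating from 23 to 0 saves 23 dollars but forfeits the deviator's share of the drop in the security fund: 0.30 × 23 = 6.90.
So the deviation gain is 23 − 6.90 = 16.10, and the fine must be at least 16.10 dollars to wipe it out.

16.10 dollars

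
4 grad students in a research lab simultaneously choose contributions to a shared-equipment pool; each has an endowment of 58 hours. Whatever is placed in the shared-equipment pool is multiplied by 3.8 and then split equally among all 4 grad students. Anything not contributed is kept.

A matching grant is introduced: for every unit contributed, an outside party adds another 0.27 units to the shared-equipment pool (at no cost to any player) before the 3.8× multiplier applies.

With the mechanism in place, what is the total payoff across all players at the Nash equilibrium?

1119.63 hours

Under the mechanism each unit contributed yields 3.8 × 1.27 / 4 = 1.2065 back to its contributor per unit of net cost, which exceeds 1, making full contribution the dominant choice for everyone.
At the Nash equilibrium everyone contributes 58. Group total payoff = 3.8 × 1.27 × 232 = 1119.63.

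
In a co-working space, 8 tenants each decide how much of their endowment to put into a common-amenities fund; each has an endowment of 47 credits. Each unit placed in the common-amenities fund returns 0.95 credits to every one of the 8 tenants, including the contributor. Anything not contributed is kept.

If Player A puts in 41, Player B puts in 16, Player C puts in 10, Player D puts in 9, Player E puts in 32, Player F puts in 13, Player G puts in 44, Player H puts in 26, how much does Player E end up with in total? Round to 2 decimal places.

Total contributed: 41 + 16 + 10 + 9 + 32 + 13 + 44 + 26 = 191.
Each receives 0.95 × 191 = 181.45 from the common-amenities fund.
Player E keeps 47 − 32 = 15, so Player E's payoff is 15 + 181.45 = 196.45.

196.45 credits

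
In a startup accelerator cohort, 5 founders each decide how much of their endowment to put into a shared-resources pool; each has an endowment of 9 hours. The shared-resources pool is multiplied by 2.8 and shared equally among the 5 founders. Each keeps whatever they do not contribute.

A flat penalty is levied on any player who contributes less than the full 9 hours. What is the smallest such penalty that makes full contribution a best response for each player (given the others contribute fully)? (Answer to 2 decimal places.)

3.96 hours

Given the others contribute fully, the best deviation is to contribute 0 (any partial contribution still incurs the fine and gives up units whose private return 0.5600 is below 1).
Deviating from 9 to 0 saves 9 hours but forfeits the deviator's share of the drop in the shared-resources pool: 2.8/5 × 9 = 5.04.
So the deviation gain is 9 − 5.04 = 3.96, and the fine must be at least 3.96 hours to wipe it out.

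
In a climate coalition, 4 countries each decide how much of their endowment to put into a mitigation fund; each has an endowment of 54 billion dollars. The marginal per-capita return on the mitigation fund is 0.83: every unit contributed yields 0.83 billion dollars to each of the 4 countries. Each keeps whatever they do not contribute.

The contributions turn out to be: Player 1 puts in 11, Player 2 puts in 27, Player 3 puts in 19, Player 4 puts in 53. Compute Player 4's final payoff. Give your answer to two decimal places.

92.30 billion dollars

Total contributed: 11 + 27 + 19 + 53 = 110.
Each receives 0.83 × 110 = 91.30 from the mitigation fund.
Player 4 keeps 54 − 53 = 1, so Player 4's payoff is 1 + 91.30 = 92.30.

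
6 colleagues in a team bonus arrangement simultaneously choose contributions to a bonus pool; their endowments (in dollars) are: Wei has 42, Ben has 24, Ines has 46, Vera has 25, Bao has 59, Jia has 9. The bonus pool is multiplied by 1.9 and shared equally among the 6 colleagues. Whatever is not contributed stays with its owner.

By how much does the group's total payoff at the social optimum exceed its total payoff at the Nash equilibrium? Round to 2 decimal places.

The private return per contributed unit is 1.9/6 = 0.3167 < 1 for every player regardless of endowment, so the Nash equilibrium is zero contribution and the group total is Σ E_j = 42 + 24 + 46 + 25 + 59 + 9 = 205.
Each contributed unit returns 1.900 to the group, so the social optimum is full contribution by everyone: group total = 1.900 × 205 = 389.50.
Efficiency loss = (1.900 − 1) × 205 = 184.50.

184.50 dollars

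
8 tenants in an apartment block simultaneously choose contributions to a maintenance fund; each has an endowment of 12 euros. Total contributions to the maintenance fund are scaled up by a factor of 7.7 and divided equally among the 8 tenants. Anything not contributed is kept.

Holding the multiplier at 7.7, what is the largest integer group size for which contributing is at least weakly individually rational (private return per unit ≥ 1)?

Private return per unit is 7.7/(group size), which is ≥ 1 whenever the group size is ≤ 7.7.
The largest such integer is 7.

7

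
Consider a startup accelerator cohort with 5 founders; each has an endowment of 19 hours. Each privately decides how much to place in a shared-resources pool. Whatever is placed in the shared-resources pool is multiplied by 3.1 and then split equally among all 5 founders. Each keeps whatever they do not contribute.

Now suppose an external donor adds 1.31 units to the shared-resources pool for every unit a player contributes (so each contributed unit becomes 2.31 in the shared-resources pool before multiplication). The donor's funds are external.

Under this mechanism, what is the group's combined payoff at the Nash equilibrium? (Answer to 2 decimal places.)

680.30 hours

With the mechanism, a contributed unit returns 3.1 × 2.31 / 5 = 1.4322 per unit of net cost to the contributor — now above 1 — so contributing fully is weakly dominant for every player.
At the Nash equilibrium everyone contributes 19. Group total payoff = 3.1 × 2.31 × 95 = 680.30.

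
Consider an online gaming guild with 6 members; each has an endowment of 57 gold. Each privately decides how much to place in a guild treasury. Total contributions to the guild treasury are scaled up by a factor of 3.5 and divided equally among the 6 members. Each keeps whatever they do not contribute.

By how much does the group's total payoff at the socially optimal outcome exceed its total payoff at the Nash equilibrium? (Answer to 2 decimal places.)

Each contributed unit returns 3.5/6 = 0.5833 to its contributor — below 1 — so contributing 0 is dominant for every player. At the Nash equilibrium everyone keeps their 57, and the group total is 6 × 57 = 342.
Each contributed unit returns 3.500 to the group as a whole (0.5833 to each of 6 players), which exceeds 1, so the social optimum is full contribution: group total = 3.500 × 342 = 1197.00.
Efficiency loss = 1197.00 − 342 = 855.00.

855.00 gold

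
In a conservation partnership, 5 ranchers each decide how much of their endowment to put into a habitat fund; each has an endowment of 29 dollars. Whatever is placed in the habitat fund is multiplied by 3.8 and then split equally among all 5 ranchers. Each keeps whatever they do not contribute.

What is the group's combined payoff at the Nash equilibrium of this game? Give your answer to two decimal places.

Each contributed unit returns 3.8/5 = 0.7600 to its contributor — below 1 — so contributing 0 is dominant for every player. At the Nash equilibrium everyone keeps their 29, and the group total is 5 × 29 = 145.

145.00 dollars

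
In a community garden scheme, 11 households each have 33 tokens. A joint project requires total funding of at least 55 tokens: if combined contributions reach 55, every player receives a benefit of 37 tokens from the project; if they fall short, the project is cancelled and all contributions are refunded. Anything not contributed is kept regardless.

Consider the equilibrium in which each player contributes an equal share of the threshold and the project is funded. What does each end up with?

65 tokens

Equal share of the threshold: 55/11 = 5.
At this profile no one gains by cutting their contribution: any cut drops the total below 55, the project is cancelled, contributions are refunded, and the deviator ends with 33, which is less than 33 − 5 + 37 = 65. Contributing more than 5 just wastes the excess. So contributing exactly 5 is a best response.
Each player's payoff: 33 − 5 + 37 = 65.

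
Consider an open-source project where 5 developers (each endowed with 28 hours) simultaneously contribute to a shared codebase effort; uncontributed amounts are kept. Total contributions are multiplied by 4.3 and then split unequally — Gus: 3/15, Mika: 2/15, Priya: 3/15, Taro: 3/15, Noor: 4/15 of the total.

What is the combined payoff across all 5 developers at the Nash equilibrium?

Player j's private return per contributed unit is 4.3 × (j's share). Contributing is weakly dominant for j when that share is at least 1/4.3 = 0.2326, and contributing 0 is dominant otherwise.
Only Noor (4/15) clears that bar, contributing 28; the remaining 4 contribute 0. Total contributed: 28.
The shared codebase effort pays out 4.3 × 28 = 120.40 in total (split across the unequal shares, but the aggregate is all that matters for the group sum).
The 4 free-riders keep 28 each, adding 112. Group total = 112 + 120.40 = 232.40.

232.40 hours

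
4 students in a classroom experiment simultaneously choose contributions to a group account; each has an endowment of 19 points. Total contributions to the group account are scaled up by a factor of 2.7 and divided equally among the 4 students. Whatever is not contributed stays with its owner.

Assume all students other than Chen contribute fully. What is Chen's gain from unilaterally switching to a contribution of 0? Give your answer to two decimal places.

6.18 points

Switching from a contribution of 19 to 0 lets Chen keep an extra 19 points, but lowers the group account by 19, which costs Chen their own share of that drop: 2.7/4 × 19 = 12.82.
Net gain = 19 − 12.82 = 6.18. The private return per contributed unit (0.6750) is below 1, so free-riding is indeed the best response regardless of what the others do.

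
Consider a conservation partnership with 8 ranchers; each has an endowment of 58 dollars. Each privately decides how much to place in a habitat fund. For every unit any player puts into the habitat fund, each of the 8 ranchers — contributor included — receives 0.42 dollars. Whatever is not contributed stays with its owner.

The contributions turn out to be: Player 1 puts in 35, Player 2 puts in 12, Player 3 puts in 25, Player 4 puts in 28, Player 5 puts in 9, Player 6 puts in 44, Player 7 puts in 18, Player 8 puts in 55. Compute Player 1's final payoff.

Total contributed: 35 + 12 + 25 + 28 + 9 + 44 + 18 + 55 = 226.
Each receives 0.42 × 226 = 94.92 from the habitat fund.
Player 1 keeps 58 − 35 = 23, so Player 1's payoff is 23 + 94.92 = 117.92.

117.92 dollars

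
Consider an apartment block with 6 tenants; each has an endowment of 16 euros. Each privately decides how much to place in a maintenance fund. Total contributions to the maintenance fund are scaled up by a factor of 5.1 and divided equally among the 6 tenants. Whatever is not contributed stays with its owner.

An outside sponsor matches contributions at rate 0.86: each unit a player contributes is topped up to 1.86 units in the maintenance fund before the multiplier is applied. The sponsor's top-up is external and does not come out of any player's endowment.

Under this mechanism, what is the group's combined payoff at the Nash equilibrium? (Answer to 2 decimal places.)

910.66 euros

With the mechanism, a contributed unit returns 5.1 × 1.86 / 6 = 1.5810 per unit of net cost to the contributor — now above 1 — so contributing fully is weakly dominant for every player.
So the Nash equilibrium is full contribution by all 6; the group earns 5.1 × 1.86 × 96 = 910.66.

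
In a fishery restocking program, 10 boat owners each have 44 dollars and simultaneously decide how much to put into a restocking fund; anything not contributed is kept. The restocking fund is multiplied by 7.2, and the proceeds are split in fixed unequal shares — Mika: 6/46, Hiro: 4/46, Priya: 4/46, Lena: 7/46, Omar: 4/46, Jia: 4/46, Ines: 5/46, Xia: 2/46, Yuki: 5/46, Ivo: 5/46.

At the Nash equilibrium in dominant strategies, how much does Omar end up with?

Each unit j contributes comes back to j as 7.2 × (j's share), so j prefers to contribute only if that share exceeds 1/7.2 = 0.1389; otherwise keeping the unit dominates.
Only Lena (7/46) clears that bar, contributing 44; the remaining 9 contribute 0. Total contributed: 44.
Omar keeps 44 and receives 7.2 × 44 × 4/46 = 27.55 from the restocking fund, for a payoff of 71.55.

71.55 dollars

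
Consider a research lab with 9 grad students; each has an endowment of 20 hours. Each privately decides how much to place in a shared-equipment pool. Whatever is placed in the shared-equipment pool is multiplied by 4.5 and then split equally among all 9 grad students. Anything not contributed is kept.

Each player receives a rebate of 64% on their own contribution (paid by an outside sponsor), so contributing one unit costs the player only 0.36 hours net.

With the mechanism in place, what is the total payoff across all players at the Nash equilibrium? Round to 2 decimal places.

With the mechanism, a contributed unit returns (4.5/9) / 0.36 = 1.3889 per unit of net cost to the contributor — now above 1 — so contributing fully is weakly dominant for every player.
So the Nash equilibrium is full contribution by all 9; the group earns 9 × (20 × 0.64 + 4.5 × 20) = 925.20.

925.20 hours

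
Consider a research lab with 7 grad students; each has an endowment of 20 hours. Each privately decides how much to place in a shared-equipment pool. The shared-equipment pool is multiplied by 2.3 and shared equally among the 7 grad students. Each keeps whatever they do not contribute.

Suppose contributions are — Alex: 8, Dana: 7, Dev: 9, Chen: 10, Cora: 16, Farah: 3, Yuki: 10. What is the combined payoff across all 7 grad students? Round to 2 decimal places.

221.90 hours

Total contributed: 8 + 7 + 9 + 10 + 16 + 3 + 10 = 63; total kept: 7 × 20 − 63 = 77.
The shared-equipment pool pays out 2.3 × 63 = 144.90 in aggregate.
Group total = 77 + 144.90 = 221.90.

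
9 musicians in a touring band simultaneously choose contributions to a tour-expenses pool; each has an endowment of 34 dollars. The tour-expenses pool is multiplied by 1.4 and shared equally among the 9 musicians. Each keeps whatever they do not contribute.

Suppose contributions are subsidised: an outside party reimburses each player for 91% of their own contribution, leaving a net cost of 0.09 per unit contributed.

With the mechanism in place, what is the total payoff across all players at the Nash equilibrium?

Under the mechanism each unit contributed yields (1.4/9) / 0.09 = 1.7284 back to its contributor per unit of net cost, which exceeds 1, making full contribution the dominant choice for everyone.
So the Nash equilibrium is full contribution by all 9; the group earns 9 × (34 × 0.91 + 1.4 × 34) = 706.86.

706.86 dollars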